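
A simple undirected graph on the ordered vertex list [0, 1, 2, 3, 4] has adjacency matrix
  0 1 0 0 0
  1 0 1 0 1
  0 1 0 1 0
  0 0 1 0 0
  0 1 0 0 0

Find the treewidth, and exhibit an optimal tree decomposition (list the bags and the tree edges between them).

Treewidth 1.
Bags: B1 = {1, 2}  B2 = {0, 1}  B3 = {2, 3}  B4 = {1, 4}
Tree: B1–B2, B1–B3, B2–B4

Each bag holds 2 vertices, so the decomposition has width 1, which upper-bounds the treewidth. Since G has at least one edge (e.g. 1–2), it is not an edgeless graph, so tw(G) ≥ 1. Combining the bounds, tw(G) = 1.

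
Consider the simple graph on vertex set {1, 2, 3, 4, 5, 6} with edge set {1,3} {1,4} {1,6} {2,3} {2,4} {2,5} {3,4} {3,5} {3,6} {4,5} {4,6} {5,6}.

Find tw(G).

A width-3 tree decomposition is:
Bags: B1 = {1, 3, 4, 6}  B2 = {3, 4, 5, 6}  B3 = {2, 3, 4, 5}
Tree: B1–B2, B2–B3
Every bag has size at most 4, so the width is 4 − 1 = 3 and tw(G) ≤ 3. Conversely, {1, 3, 4, 6} is a clique of size 4, and the vertices of any clique must share a bag in every tree decomposition; so some bag has ≥ 4 vertices and tw(G) ≥ 3. The upper and lower bounds meet at 3, so that is the treewidth.

3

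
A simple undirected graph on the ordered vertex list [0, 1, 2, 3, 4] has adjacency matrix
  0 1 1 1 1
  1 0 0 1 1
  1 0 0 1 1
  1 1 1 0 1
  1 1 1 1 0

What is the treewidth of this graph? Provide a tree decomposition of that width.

Treewidth 3.
One optimal decomposition is:
Bags: B1 = {0, 2, 3, 4}  B2 = {0, 1, 3, 4}
Tree: B1–B2

Each bag holds 4 vertices, so the decomposition has width 3, which upper-bounds the treewidth. Conversely, {0, 1, 3, 4} is a clique of size 4, and the vertices of any clique must share a bag in every tree decomposition; so some bag has ≥ 4 vertices and tw(G) ≥ 3. Therefore the treewidth is 3.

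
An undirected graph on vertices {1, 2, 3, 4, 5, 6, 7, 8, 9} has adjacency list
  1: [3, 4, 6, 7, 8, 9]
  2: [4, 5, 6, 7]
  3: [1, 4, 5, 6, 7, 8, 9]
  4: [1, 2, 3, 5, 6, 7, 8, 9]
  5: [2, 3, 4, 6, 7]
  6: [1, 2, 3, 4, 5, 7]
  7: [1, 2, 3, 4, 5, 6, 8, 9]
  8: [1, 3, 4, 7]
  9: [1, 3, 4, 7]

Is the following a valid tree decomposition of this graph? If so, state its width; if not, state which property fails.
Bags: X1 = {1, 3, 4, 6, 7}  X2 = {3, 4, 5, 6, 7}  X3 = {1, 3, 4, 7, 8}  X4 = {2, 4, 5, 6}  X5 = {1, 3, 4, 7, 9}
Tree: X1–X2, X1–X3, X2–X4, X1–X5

A tree decomposition must satisfy three properties: every vertex lies in some bag; for every edge, both endpoints lie together in some bag; and for every vertex, the bags containing it form a connected subtree. Here edge (7,2) lies in no bag, so the decomposition is invalid.

No — edge (7,2) lies in no bag.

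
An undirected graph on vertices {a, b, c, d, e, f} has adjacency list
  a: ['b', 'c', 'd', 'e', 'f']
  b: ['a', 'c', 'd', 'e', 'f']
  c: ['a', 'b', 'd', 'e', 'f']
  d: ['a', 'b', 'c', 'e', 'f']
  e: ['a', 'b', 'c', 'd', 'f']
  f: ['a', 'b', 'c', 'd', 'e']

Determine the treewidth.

A width-5 tree decomposition is:
Bags: B1 = {a, b, c, d, e, f}
Tree: (single bag)
With just one bag of size 6, the width is 6 − 1 = 5, so tw(G) ≤ 5. Conversely, {a, b, c, d, e, f} is a clique of size 6, and the vertices of any clique must share a bag in every tree decomposition; so some bag has ≥ 6 vertices and tw(G) ≥ 5. Hence tw(G) = 5 exactly.

5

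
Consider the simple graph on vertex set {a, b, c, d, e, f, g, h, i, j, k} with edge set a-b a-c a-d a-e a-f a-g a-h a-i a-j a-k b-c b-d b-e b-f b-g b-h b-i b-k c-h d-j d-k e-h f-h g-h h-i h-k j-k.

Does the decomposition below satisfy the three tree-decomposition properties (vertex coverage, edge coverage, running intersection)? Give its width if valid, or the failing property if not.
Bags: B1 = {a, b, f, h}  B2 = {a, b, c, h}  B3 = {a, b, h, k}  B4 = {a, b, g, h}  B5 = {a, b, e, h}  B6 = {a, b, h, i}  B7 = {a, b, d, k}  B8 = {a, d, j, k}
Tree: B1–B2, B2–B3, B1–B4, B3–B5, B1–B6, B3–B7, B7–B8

Yes; width 3.

Checking the three conditions: (i) the bags cover all of {a, b, c, d, e, f, g, h, i, j, k}; (ii) for each edge, some bag contains both endpoints; (iii) the bags containing any fixed vertex form a subtree. All hold, so the decomposition is valid with width 4 − 1 = 3.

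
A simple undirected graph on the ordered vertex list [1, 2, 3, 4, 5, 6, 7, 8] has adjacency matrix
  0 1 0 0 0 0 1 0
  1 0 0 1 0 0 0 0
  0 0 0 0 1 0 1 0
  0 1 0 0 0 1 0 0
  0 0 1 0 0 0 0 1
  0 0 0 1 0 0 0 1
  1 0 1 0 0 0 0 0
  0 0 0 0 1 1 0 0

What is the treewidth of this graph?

2

A width-2 tree decomposition is:
Bags: B1 = {3, 5, 8}  B2 = {3, 7, 8}  B3 = {1, 7, 8}  B4 = {1, 2, 8}  B5 = {2, 4, 8}  B6 = {4, 6, 8}
Tree: B1–B2, B2–B3, B3–B4, B4–B5, B5–B6
Each bag holds 3 vertices, so the decomposition has width 2, which upper-bounds the treewidth. For the lower bound, G contains the cycle 8–5–3–7–1–2–4–6–8, so G is not a forest; only forests have treewidth ≤ 1, hence tw(G) ≥ 2. Therefore the treewidth is 2.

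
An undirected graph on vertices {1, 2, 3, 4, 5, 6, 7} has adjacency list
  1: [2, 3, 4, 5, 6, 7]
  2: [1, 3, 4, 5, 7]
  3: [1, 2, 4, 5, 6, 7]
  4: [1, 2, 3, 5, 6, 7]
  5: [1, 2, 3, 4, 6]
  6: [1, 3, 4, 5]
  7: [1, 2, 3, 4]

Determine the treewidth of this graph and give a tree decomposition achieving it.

Treewidth 4.
One such decomposition:
Bags: B1 = {1, 2, 3, 4, 7}  B2 = {1, 2, 3, 4, 5}  B3 = {1, 3, 4, 5, 6}
Tree: B1–B2, B2–B3

Each bag holds 5 vertices, so the decomposition has width 4, which upper-bounds the treewidth. For the lower bound, the 5 vertices {1, 2, 3, 4, 5} are pairwise adjacent, and any tree decomposition puts a clique entirely inside one bag — forcing width ≥ 4. The upper and lower bounds meet at 4, so that is the treewidth.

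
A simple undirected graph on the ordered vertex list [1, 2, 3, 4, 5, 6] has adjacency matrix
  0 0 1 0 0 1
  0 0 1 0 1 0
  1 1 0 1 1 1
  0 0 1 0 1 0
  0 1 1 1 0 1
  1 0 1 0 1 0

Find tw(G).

A width-2 tree decomposition is:
Bags: B1 = {3, 5, 6}  B2 = {3, 4, 5}  B3 = {1, 3, 6}  B4 = {2, 3, 5}
Tree: B1–B2, B1–B3, B2–B4
The largest bag has 3 vertices, giving width 2; this decomposition certifies tw(G) ≤ 2. On the other hand G contains the 3-clique {1, 3, 6}. A clique must lie in a single bag of any decomposition, so no decomposition can have width below 2. Combining the bounds, tw(G) = 2.

2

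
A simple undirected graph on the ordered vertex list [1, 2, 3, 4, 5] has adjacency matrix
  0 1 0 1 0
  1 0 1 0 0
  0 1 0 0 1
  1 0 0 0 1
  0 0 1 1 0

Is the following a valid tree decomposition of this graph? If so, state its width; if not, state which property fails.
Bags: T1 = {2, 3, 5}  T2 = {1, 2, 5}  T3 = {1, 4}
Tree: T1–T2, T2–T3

No — edge (5,4) lies in no bag.

A tree decomposition must satisfy three properties: every vertex lies in some bag; for every edge, both endpoints lie together in some bag; and for every vertex, the bags containing it form a connected subtree. Here edge (5,4) lies in no bag, so the decomposition is invalid.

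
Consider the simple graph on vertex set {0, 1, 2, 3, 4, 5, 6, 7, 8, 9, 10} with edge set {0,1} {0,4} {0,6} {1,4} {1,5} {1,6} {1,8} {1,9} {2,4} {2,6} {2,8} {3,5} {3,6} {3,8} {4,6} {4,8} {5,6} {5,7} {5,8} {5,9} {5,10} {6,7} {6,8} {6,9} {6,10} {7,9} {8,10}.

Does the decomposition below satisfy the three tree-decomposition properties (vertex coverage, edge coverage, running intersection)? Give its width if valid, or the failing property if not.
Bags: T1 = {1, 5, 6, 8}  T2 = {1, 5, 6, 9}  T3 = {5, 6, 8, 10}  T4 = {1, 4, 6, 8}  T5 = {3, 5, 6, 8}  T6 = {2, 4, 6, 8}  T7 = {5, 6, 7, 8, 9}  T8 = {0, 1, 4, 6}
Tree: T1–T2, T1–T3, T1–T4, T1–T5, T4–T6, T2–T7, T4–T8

A tree decomposition must satisfy three properties: every vertex lies in some bag; for every edge, both endpoints lie together in some bag; and for every vertex, the bags containing it form a connected subtree. Here bags containing vertex 8 are not connected in the tree, so the decomposition is invalid.

No — bags containing vertex 8 are not connected in the tree.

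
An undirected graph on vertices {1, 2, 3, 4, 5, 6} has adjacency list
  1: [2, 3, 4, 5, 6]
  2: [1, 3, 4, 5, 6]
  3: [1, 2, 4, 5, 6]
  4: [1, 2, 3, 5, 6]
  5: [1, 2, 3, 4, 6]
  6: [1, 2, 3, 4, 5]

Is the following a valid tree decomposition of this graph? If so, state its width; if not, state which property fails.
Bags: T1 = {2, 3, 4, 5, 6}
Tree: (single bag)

A tree decomposition must satisfy three properties: every vertex lies in some bag; for every edge, both endpoints lie together in some bag; and for every vertex, the bags containing it form a connected subtree. Here vertex 1 appears in no bag, so the decomposition is invalid.

No — vertex 1 appears in no bag.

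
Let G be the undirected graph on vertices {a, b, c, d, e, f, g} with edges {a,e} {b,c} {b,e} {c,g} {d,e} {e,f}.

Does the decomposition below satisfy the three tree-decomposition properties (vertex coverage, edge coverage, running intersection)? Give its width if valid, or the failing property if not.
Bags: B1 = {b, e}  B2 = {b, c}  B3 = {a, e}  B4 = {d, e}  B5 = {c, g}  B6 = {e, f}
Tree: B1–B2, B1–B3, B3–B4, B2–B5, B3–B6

Checking the three conditions: (i) the bags cover all of {a, b, c, d, e, f, g}; (ii) for each edge, some bag contains both endpoints; (iii) the bags containing any fixed vertex form a subtree. All hold, so the decomposition is valid with width 2 − 1 = 1.

Yes; width 1.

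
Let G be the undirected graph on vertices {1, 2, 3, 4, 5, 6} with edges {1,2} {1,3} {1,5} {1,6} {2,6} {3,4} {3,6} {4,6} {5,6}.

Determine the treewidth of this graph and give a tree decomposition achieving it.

Treewidth 2.
One optimal decomposition is:
Bags: B1 = {1, 3, 6}  B2 = {3, 4, 6}  B3 = {1, 2, 6}  B4 = {1, 5, 6}
Tree: B1–B2, B1–B3, B3–B4

Every bag has size at most 3, so the width is 3 − 1 = 2 and tw(G) ≤ 2. Conversely, {1, 2, 6} is a clique of size 3, and the vertices of any clique must share a bag in every tree decomposition; so some bag has ≥ 3 vertices and tw(G) ≥ 2. Combining the bounds, tw(G) = 2.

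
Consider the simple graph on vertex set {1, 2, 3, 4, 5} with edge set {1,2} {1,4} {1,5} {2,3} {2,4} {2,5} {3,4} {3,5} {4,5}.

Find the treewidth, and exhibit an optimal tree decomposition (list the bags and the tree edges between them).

Every bag has size at most 4, so the width is 4 − 1 = 3 and tw(G) ≤ 3. Conversely, {1, 2, 4, 5} is a clique of size 4, and the vertices of any clique must share a bag in every tree decomposition; so some bag has ≥ 4 vertices and tw(G) ≥ 3. The upper and lower bounds meet at 3, so that is the treewidth.

Treewidth 3.
Bags: B1 = {1, 2, 4, 5}  B2 = {2, 3, 4, 5}
Tree: B1–B2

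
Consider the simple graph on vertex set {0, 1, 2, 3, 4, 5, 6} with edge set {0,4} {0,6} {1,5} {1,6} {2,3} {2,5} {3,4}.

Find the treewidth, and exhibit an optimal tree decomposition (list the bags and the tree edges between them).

Each bag holds 3 vertices, so the decomposition has width 2, which upper-bounds the treewidth. The edges 3–2–5–1–6–0–4–3 form a cycle, so G is not a tree and its treewidth is at least 2. Therefore the treewidth is 2.

Treewidth 2.
One such decomposition:
Bags: B1 = {2, 3, 5}  B2 = {1, 3, 5}  B3 = {1, 3, 6}  B4 = {0, 3, 6}  B5 = {0, 3, 4}
Tree: B1–B2, B2–B3, B3–B4, B4–B5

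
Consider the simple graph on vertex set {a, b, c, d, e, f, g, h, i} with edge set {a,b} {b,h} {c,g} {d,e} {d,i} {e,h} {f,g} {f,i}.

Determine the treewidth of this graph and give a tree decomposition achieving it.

Treewidth 1.
One such decomposition:
Bags: B1 = {c, g}  B2 = {f, g}  B3 = {f, i}  B4 = {d, i}  B5 = {d, e}  B6 = {e, h}  B7 = {b, h}  B8 = {a, b}
Tree: B1–B2, B2–B3, B3–B4, B4–B5, B5–B6, B6–B7, B7–B8

Each bag holds 2 vertices, so the decomposition has width 1, which upper-bounds the treewidth. G has an edge, so its treewidth is at least 1. Combining the bounds, tw(G) = 1.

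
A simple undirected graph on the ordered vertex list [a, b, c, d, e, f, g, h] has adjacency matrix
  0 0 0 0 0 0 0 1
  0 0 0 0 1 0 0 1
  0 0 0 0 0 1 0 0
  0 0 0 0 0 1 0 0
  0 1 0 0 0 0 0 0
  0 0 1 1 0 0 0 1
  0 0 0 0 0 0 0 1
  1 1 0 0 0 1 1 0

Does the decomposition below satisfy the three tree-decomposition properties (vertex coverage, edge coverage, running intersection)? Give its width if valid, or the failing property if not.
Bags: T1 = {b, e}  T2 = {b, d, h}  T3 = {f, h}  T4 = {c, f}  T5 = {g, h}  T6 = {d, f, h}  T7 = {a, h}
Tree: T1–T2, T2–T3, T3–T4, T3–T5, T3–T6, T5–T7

A tree decomposition must satisfy three properties: every vertex lies in some bag; for every edge, both endpoints lie together in some bag; and for every vertex, the bags containing it form a connected subtree. Here bags containing vertex d are not connected in the tree, so the decomposition is invalid.

No — bags containing vertex d are not connected in the tree.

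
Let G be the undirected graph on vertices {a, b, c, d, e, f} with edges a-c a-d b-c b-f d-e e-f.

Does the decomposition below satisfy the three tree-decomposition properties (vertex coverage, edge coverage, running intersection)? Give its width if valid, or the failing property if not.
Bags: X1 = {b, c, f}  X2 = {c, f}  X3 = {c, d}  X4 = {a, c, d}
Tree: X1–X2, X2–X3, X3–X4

A tree decomposition must satisfy three properties: every vertex lies in some bag; for every edge, both endpoints lie together in some bag; and for every vertex, the bags containing it form a connected subtree. Here vertex e appears in no bag, so the decomposition is invalid.

No — vertex e appears in no bag.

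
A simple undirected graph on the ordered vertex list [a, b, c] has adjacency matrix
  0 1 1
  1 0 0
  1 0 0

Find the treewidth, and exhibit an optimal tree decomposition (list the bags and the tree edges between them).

Treewidth 1.
One such decomposition:
Bags: B1 = {a, b}  B2 = {a, c}
Tree: B1–B2

Each bag holds 2 vertices, so the decomposition has width 1, which upper-bounds the treewidth. Since G has at least one edge (e.g. b–a), it is not an edgeless graph, so tw(G) ≥ 1. Therefore the treewidth is 1.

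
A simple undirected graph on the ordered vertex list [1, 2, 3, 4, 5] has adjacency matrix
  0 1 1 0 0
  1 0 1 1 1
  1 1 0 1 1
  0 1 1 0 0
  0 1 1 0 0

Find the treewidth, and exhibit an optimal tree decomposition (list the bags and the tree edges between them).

The largest bag has 3 vertices, giving width 2; this decomposition certifies tw(G) ≤ 2. Conversely, {1, 2, 3} is a clique of size 3, and the vertices of any clique must share a bag in every tree decomposition; so some bag has ≥ 3 vertices and tw(G) ≥ 2. The upper and lower bounds meet at 2, so that is the treewidth.

Treewidth 2.
Bags: B1 = {1, 2, 3}  B2 = {2, 3, 5}  B3 = {2, 3, 4}
Tree: B1–B2, B1–B3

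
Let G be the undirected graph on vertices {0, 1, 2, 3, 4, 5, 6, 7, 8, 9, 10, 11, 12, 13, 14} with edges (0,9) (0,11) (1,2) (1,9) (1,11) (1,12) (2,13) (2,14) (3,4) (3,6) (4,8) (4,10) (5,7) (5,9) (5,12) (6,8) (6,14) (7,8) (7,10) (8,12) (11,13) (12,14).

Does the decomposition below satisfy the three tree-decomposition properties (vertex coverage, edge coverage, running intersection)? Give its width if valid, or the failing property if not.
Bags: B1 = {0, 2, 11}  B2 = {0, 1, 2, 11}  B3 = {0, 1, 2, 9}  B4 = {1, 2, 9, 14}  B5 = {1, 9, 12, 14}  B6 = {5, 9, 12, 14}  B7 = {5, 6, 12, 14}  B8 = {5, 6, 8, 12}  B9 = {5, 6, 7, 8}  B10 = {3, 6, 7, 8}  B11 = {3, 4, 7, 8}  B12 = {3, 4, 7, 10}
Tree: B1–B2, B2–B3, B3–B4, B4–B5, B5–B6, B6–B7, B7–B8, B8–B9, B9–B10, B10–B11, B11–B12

No — vertex 13 appears in no bag.

A tree decomposition must satisfy three properties: every vertex lies in some bag; for every edge, both endpoints lie together in some bag; and for every vertex, the bags containing it form a connected subtree. Here vertex 13 appears in no bag, so the decomposition is invalid.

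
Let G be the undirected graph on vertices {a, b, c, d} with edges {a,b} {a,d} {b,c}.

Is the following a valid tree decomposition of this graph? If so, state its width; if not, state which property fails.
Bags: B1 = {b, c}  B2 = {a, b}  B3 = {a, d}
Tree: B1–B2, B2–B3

Every vertex of G appears in some bag (union = {a, b, c, d}); every edge is covered by a bag; and for each vertex v the set of bags containing v is connected in the bag tree. The decomposition is therefore valid. The largest bag has 2 vertices, so the width is 1.

Yes; width 1.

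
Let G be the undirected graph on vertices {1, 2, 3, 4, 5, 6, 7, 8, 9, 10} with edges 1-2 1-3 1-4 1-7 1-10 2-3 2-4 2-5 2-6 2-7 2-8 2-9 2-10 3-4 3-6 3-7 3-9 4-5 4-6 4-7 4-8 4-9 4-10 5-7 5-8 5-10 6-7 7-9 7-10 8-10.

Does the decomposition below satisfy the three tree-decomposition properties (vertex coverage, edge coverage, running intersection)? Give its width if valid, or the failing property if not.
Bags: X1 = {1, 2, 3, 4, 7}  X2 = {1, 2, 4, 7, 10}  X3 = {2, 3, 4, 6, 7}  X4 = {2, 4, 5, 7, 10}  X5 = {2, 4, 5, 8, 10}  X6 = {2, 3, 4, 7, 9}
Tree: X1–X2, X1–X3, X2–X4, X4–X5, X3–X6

Vertex coverage: the bags together contain {1, 2, 3, 4, 5, 6, 7, 8, 9, 10}, the full vertex set. Edge coverage: each edge of G has both endpoints in at least one bag. Running intersection: for every vertex, the bags containing it form a connected subtree. All three properties hold, so this is a valid tree decomposition of width max|bag| − 1 = 4, and hence tw(G) ≤ 4.

Yes; width 4.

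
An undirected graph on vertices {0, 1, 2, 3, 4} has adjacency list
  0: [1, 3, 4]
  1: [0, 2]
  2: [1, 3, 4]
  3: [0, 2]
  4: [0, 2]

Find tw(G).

A width-2 tree decomposition is:
Bags: B1 = {0, 1, 2}  B2 = {0, 2, 3}  B3 = {0, 2, 4}
Tree: B1–B2, B2–B3
Every bag has size at most 3, so the width is 3 − 1 = 2 and tw(G) ≤ 2. For the lower bound, G contains the cycle 2–1–0–3–2, so G is not a forest; only forests have treewidth ≤ 1, hence tw(G) ≥ 2. Therefore the treewidth is 2.

2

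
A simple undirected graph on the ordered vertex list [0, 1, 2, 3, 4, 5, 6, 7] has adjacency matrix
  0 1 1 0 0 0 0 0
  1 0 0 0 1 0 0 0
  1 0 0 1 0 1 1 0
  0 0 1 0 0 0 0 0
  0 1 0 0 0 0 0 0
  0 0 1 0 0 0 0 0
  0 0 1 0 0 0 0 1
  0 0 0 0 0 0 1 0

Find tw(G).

1

A width-1 tree decomposition is:
Bags: B1 = {2, 6}  B2 = {0, 2}  B3 = {0, 1}  B4 = {1, 4}  B5 = {2, 5}  B6 = {2, 3}  B7 = {6, 7}
Tree: B1–B2, B2–B3, B3–B4, B2–B5, B5–B6, B1–B7
Every bag has size at most 2, so the width is 2 − 1 = 1 and tw(G) ≤ 1. G has an edge, so its treewidth is at least 1. Combining the bounds, tw(G) = 1.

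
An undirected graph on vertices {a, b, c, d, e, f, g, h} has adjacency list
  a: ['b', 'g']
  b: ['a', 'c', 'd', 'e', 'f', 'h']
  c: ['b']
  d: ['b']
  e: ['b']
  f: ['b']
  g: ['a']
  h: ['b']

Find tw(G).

A width-1 tree decomposition is:
Bags: B1 = {a, b}  B2 = {a, g}  B3 = {b, h}  B4 = {b, f}  B5 = {b, e}  B6 = {b, c}  B7 = {b, d}
Tree: B1–B2, B1–B3, B1–B4, B1–B5, B1–B6, B4–B7
Every bag has size at most 2, so the width is 2 − 1 = 1 and tw(G) ≤ 1. G has an edge, so its treewidth is at least 1. Hence tw(G) = 1 exactly.

1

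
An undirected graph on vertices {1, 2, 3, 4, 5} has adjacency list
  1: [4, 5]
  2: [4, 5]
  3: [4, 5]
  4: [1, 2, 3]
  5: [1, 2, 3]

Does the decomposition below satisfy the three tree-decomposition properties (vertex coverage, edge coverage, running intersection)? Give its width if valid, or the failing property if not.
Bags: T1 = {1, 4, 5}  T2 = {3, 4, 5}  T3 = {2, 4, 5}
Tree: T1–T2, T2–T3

Every vertex of G appears in some bag (union = {1, 2, 3, 4, 5}); every edge is covered by a bag; and for each vertex v the set of bags containing v is connected in the bag tree. The decomposition is therefore valid. The largest bag has 3 vertices, so the width is 2.

Yes; width 2.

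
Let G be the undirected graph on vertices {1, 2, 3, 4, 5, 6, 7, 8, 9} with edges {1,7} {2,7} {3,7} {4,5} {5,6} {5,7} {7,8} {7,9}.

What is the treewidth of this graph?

1

A width-1 tree decomposition is:
Bags: B1 = {5, 7}  B2 = {1, 7}  B3 = {7, 8}  B4 = {4, 5}  B5 = {2, 7}  B6 = {7, 9}  B7 = {5, 6}  B8 = {3, 7}
Tree: B1–B2, B2–B3, B1–B4, B1–B5, B5–B6, B1–B7, B2–B8
The largest bag has 2 vertices, giving width 1; this decomposition certifies tw(G) ≤ 1. G has an edge, so its treewidth is at least 1. Therefore the treewidth is 1.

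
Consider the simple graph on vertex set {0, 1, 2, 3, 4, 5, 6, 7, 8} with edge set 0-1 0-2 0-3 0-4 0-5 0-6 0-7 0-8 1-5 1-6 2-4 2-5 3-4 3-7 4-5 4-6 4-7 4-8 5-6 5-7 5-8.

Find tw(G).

A width-3 tree decomposition is:
Bags: B1 = {0, 4, 5, 8}  B2 = {0, 4, 5, 7}  B3 = {0, 4, 5, 6}  B4 = {0, 1, 5, 6}  B5 = {0, 2, 4, 5}  B6 = {0, 3, 4, 7}
Tree: B1–B2, B1–B3, B3–B4, B2–B5, B2–B6
The largest bag has 4 vertices, giving width 3; this decomposition certifies tw(G) ≤ 3. Conversely, {0, 1, 5, 6} is a clique of size 4, and the vertices of any clique must share a bag in every tree decomposition; so some bag has ≥ 4 vertices and tw(G) ≥ 3. The upper and lower bounds meet at 3, so that is the treewidth.

3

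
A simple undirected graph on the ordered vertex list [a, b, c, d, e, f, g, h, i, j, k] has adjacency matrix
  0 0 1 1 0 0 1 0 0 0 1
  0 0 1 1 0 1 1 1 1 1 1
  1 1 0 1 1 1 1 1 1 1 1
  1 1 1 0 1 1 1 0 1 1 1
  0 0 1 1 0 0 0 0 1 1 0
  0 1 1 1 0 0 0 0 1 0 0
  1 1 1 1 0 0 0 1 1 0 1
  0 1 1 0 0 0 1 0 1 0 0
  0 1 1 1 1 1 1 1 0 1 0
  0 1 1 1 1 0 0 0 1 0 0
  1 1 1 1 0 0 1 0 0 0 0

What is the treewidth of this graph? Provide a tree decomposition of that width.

Every bag has size at most 5, so the width is 5 − 1 = 4 and tw(G) ≤ 4. For the lower bound, the 5 vertices {c, d, e, i, j} are pairwise adjacent, and any tree decomposition puts a clique entirely inside one bag — forcing width ≥ 4. Combining the bounds, tw(G) = 4.

Treewidth 4.
Bags: B1 = {b, c, d, g, i}  B2 = {b, c, d, g, k}  B3 = {b, c, g, h, i}  B4 = {b, c, d, f, i}  B5 = {b, c, d, i, j}  B6 = {a, c, d, g, k}  B7 = {c, d, e, i, j}
Tree: B1–B2, B1–B3, B1–B4, B4–B5, B2–B6, B5–B7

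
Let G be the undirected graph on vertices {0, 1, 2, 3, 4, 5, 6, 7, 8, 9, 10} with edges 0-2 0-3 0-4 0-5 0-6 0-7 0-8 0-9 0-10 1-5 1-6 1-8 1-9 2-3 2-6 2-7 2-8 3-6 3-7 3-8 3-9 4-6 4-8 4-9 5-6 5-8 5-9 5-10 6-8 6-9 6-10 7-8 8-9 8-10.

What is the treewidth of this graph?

A width-4 tree decomposition is:
Bags: B1 = {0, 3, 6, 8, 9}  B2 = {0, 2, 3, 6, 8}  B3 = {0, 5, 6, 8, 9}  B4 = {0, 4, 6, 8, 9}  B5 = {1, 5, 6, 8, 9}  B6 = {0, 5, 6, 8, 10}  B7 = {0, 2, 3, 7, 8}
Tree: B1–B2, B1–B3, B3–B4, B3–B5, B3–B6, B2–B7
Each bag holds 5 vertices, so the decomposition has width 4, which upper-bounds the treewidth. On the other hand G contains the 5-clique {0, 3, 6, 8, 9}. A clique must lie in a single bag of any decomposition, so no decomposition can have width below 4. Hence tw(G) = 4 exactly.

4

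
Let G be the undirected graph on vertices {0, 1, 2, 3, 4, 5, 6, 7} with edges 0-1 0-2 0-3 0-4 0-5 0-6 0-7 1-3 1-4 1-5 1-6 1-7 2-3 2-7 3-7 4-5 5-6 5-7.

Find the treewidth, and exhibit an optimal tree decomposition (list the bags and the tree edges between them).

Treewidth 3.
One such decomposition:
Bags: B1 = {0, 1, 5, 6}  B2 = {0, 1, 5, 7}  B3 = {0, 1, 3, 7}  B4 = {0, 1, 4, 5}  B5 = {0, 2, 3, 7}
Tree: B1–B2, B2–B3, B1–B4, B3–B5

The largest bag has 4 vertices, giving width 3; this decomposition certifies tw(G) ≤ 3. Conversely, {0, 1, 3, 7} is a clique of size 4, and the vertices of any clique must share a bag in every tree decomposition; so some bag has ≥ 4 vertices and tw(G) ≥ 3. Hence tw(G) = 3 exactly.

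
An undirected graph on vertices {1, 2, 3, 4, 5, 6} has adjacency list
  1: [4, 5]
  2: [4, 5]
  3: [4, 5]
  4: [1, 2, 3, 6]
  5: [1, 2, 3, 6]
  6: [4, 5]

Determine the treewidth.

2

A width-2 tree decomposition is:
Bags: B1 = {1, 4, 5}  B2 = {2, 4, 5}  B3 = {3, 4, 5}  B4 = {4, 5, 6}
Tree: B1–B2, B2–B3, B3–B4
The largest bag has 3 vertices, giving width 2; this decomposition certifies tw(G) ≤ 2. For the lower bound, G contains the cycle 5–1–4–2–5, so G is not a forest; only forests have treewidth ≤ 1, hence tw(G) ≥ 2. Therefore the treewidth is 2.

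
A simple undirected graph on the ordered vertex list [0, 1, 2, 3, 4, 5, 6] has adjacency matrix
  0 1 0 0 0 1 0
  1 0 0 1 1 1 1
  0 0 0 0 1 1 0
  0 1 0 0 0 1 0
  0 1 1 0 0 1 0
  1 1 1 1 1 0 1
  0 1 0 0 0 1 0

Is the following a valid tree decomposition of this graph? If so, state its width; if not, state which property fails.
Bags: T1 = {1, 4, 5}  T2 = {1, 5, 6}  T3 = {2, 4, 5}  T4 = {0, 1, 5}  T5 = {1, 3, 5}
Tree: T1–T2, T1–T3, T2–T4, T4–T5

Yes; width 2.

Checking the three conditions: (i) the bags cover all of {0, 1, 2, 3, 4, 5, 6}; (ii) for each edge, some bag contains both endpoints; (iii) the bags containing any fixed vertex form a subtree. All hold, so the decomposition is valid with width 3 − 1 = 2.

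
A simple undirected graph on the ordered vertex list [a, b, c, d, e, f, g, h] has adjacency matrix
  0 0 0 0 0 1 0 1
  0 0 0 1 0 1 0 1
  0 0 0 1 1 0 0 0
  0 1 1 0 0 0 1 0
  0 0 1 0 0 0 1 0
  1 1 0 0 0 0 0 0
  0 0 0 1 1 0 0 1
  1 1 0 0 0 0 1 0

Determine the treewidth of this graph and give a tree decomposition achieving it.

Treewidth 2.
One optimal decomposition is:
Bags: B1 = {c, e, g}  B2 = {c, d, g}  B3 = {d, g, h}  B4 = {b, d, h}  B5 = {a, b, h}  B6 = {a, b, f}
Tree: B1–B2, B2–B3, B3–B4, B4–B5, B5–B6

Every bag has size at most 3, so the width is 3 − 1 = 2 and tw(G) ≤ 2. The edges e–c–d–g–e form a cycle, so G is not a tree and its treewidth is at least 2. Combining the bounds, tw(G) = 2.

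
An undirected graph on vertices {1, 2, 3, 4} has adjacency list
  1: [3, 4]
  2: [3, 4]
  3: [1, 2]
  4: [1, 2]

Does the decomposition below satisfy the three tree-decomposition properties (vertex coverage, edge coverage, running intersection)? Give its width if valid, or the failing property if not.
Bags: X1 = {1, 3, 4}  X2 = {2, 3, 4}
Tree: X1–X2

Vertex coverage: the bags together contain {1, 2, 3, 4}, the full vertex set. Edge coverage: each edge of G has both endpoints in at least one bag. Running intersection: for every vertex, the bags containing it form a connected subtree. All three properties hold, so this is a valid tree decomposition of width max|bag| − 1 = 2, and hence tw(G) ≤ 2.

Yes; width 2.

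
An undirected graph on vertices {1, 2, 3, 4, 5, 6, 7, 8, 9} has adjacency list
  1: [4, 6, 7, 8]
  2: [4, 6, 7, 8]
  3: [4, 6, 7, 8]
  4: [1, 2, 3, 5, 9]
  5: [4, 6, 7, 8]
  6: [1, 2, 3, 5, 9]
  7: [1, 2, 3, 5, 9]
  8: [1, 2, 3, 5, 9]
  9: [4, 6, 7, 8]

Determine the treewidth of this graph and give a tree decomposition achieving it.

Treewidth 4.
One such decomposition:
Bags: B1 = {4, 6, 7, 8, 9}  B2 = {1, 4, 6, 7, 8}  B3 = {4, 5, 6, 7, 8}  B4 = {3, 4, 6, 7, 8}  B5 = {2, 4, 6, 7, 8}
Tree: B1–B2, B2–B3, B3–B4, B4–B5

Each bag holds 5 vertices, so the decomposition has width 4, which upper-bounds the treewidth. For the lower bound: the 5 vertex sets {6,9}, {1,4}, {5,8}, {7}, {3} are disjoint, each induces a connected subgraph, and every pair is joined by at least one edge of G. Contracting each set to a single vertex therefore yields K_{5} as a minor, and since treewidth is minor-monotone, tw(G) ≥ tw(K_{5}) = 4. Hence tw(G) = 4 exactly.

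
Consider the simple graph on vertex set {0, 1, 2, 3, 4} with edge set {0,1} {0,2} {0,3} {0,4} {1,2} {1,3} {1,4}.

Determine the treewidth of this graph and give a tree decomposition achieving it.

Treewidth 2.
One such decomposition:
Bags: B1 = {0, 1, 4}  B2 = {0, 1, 3}  B3 = {0, 1, 2}
Tree: B1–B2, B2–B3

Every bag has size at most 3, so the width is 3 − 1 = 2 and tw(G) ≤ 2. Conversely, {0, 1, 2} is a clique of size 3, and the vertices of any clique must share a bag in every tree decomposition; so some bag has ≥ 3 vertices and tw(G) ≥ 2. The upper and lower bounds meet at 2, so that is the treewidth.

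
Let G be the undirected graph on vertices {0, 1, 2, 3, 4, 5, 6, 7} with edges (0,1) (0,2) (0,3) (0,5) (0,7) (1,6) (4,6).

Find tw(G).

1

A width-1 tree decomposition is:
Bags: B1 = {0, 1}  B2 = {0, 5}  B3 = {1, 6}  B4 = {0, 2}  B5 = {0, 7}  B6 = {4, 6}  B7 = {0, 3}
Tree: B1–B2, B1–B3, B1–B4, B1–B5, B3–B6, B1–B7
The largest bag has 2 vertices, giving width 1; this decomposition certifies tw(G) ≤ 1. Since G has at least one edge (e.g. 0–1), it is not an edgeless graph, so tw(G) ≥ 1. Combining the bounds, tw(G) = 1.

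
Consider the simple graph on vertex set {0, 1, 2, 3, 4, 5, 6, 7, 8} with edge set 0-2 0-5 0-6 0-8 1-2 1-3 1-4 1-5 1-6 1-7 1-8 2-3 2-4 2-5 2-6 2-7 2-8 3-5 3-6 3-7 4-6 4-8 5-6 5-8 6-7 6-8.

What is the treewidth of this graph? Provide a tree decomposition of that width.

The largest bag has 5 vertices, giving width 4; this decomposition certifies tw(G) ≤ 4. On the other hand G contains the 5-clique {0, 2, 5, 6, 8}. A clique must lie in a single bag of any decomposition, so no decomposition can have width below 4. Therefore the treewidth is 4.

Treewidth 4.
One optimal decomposition is:
Bags: B1 = {1, 2, 5, 6, 8}  B2 = {1, 2, 4, 6, 8}  B3 = {1, 2, 3, 5, 6}  B4 = {0, 2, 5, 6, 8}  B5 = {1, 2, 3, 6, 7}
Tree: B1–B2, B1–B3, B1–B4, B3–B5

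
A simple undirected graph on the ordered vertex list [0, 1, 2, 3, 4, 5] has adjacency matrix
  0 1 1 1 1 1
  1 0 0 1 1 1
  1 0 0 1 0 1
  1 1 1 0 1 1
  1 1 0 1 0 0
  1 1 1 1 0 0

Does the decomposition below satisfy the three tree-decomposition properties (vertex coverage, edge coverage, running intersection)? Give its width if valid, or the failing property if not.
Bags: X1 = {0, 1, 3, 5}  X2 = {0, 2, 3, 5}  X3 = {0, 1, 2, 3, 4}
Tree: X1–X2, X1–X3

A tree decomposition must satisfy three properties: every vertex lies in some bag; for every edge, both endpoints lie together in some bag; and for every vertex, the bags containing it form a connected subtree. Here bags containing vertex 2 are not connected in the tree, so the decomposition is invalid.

No — bags containing vertex 2 are not connected in the tree.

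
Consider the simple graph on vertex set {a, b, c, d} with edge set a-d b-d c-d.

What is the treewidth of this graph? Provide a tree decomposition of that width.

Treewidth 1.
Bags: B1 = {c, d}  B2 = {b, d}  B3 = {a, d}
Tree: B1–B2, B2–B3

Every bag has size at most 2, so the width is 2 − 1 = 1 and tw(G) ≤ 1. Any graph with an edge has treewidth ≥ 1, and G has the edge d–c. Combining the bounds, tw(G) = 1.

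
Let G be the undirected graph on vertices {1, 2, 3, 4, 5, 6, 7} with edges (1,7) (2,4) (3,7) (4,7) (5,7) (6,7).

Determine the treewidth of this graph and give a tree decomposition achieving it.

The largest bag has 2 vertices, giving width 1; this decomposition certifies tw(G) ≤ 1. Since G has at least one edge (e.g. 7–1), it is not an edgeless graph, so tw(G) ≥ 1. Combining the bounds, tw(G) = 1.

Treewidth 1.
One such decomposition:
Bags: B1 = {1, 7}  B2 = {3, 7}  B3 = {4, 7}  B4 = {5, 7}  B5 = {2, 4}  B6 = {6, 7}
Tree: B1–B2, B1–B3, B1–B4, B3–B5, B2–B6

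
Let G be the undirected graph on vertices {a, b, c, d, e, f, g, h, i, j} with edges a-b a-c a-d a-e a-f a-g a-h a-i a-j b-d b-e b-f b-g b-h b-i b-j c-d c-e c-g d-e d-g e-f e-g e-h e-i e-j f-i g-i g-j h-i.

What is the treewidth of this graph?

4

A width-4 tree decomposition is:
Bags: B1 = {a, b, e, h, i}  B2 = {a, b, e, g, i}  B3 = {a, b, e, g, j}  B4 = {a, b, d, e, g}  B5 = {a, b, e, f, i}  B6 = {a, c, d, e, g}
Tree: B1–B2, B2–B3, B3–B4, B2–B5, B4–B6
The largest bag has 5 vertices, giving width 4; this decomposition certifies tw(G) ≤ 4. On the other hand G contains the 5-clique {a, c, d, e, g}. A clique must lie in a single bag of any decomposition, so no decomposition can have width below 4. Therefore the treewidth is 4.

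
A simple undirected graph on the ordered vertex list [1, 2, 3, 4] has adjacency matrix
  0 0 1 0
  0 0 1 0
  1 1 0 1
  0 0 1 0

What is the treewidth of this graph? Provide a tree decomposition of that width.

Treewidth 1.
One optimal decomposition is:
Bags: B1 = {2, 3}  B2 = {1, 3}  B3 = {3, 4}
Tree: B1–B2, B1–B3

The largest bag has 2 vertices, giving width 1; this decomposition certifies tw(G) ≤ 1. G has an edge, so its treewidth is at least 1. Hence tw(G) = 1 exactly.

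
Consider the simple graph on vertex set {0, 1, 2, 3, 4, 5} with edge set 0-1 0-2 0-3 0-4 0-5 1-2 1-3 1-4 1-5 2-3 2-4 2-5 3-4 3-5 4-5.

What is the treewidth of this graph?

A width-5 tree decomposition is:
Bags: B1 = {0, 1, 2, 3, 4, 5}
Tree: (single bag)
A single bag containing all 6 vertices is trivially a valid decomposition of width 5. On the other hand G contains the 6-clique {0, 1, 2, 3, 4, 5}. A clique must lie in a single bag of any decomposition, so no decomposition can have width below 5. Combining the bounds, tw(G) = 5.

5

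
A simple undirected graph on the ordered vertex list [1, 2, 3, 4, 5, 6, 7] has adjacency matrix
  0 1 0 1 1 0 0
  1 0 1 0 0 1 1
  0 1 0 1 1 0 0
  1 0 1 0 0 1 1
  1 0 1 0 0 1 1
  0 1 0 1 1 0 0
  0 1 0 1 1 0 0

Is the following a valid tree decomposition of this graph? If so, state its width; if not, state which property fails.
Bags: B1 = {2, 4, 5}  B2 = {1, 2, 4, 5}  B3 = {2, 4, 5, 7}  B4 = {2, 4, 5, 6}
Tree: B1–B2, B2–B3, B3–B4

No — vertex 3 appears in no bag.

A tree decomposition must satisfy three properties: every vertex lies in some bag; for every edge, both endpoints lie together in some bag; and for every vertex, the bags containing it form a connected subtree. Here vertex 3 appears in no bag, so the decomposition is invalid.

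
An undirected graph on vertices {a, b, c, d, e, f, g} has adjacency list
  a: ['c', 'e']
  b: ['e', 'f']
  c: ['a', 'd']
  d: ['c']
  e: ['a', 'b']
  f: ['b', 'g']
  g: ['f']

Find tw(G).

A width-1 tree decomposition is:
Bags: B1 = {c, d}  B2 = {a, c}  B3 = {a, e}  B4 = {b, e}  B5 = {b, f}  B6 = {f, g}
Tree: B1–B2, B2–B3, B3–B4, B4–B5, B5–B6
Each bag holds 2 vertices, so the decomposition has width 1, which upper-bounds the treewidth. Since G has at least one edge (e.g. d–c), it is not an edgeless graph, so tw(G) ≥ 1. Hence tw(G) = 1 exactly.

1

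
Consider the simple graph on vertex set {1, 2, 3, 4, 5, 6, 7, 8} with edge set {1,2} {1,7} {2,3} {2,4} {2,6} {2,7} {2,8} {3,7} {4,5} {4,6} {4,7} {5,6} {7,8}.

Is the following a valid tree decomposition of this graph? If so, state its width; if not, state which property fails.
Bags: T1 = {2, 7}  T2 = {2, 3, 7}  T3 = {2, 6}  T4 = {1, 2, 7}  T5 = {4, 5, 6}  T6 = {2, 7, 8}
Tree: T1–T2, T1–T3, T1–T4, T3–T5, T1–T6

A tree decomposition must satisfy three properties: every vertex lies in some bag; for every edge, both endpoints lie together in some bag; and for every vertex, the bags containing it form a connected subtree. Here edge (4,7) lies in no bag, so the decomposition is invalid.

No — edge (4,7) lies in no bag.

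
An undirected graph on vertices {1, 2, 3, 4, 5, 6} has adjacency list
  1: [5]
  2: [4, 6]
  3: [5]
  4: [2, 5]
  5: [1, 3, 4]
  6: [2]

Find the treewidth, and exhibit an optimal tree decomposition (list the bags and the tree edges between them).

Treewidth 1.
One such decomposition:
Bags: B1 = {2, 4}  B2 = {4, 5}  B3 = {2, 6}  B4 = {1, 5}  B5 = {3, 5}
Tree: B1–B2, B1–B3, B2–B4, B4–B5

Each bag holds 2 vertices, so the decomposition has width 1, which upper-bounds the treewidth. Any graph with an edge has treewidth ≥ 1, and G has the edge 4–2. Hence tw(G) = 1 exactly.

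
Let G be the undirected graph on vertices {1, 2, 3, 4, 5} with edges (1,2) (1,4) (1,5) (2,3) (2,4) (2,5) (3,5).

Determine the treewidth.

2

A width-2 tree decomposition is:
Bags: B1 = {1, 2, 5}  B2 = {1, 2, 4}  B3 = {2, 3, 5}
Tree: B1–B2, B1–B3
The largest bag has 3 vertices, giving width 2; this decomposition certifies tw(G) ≤ 2. Conversely, {1, 2, 4} is a clique of size 3, and the vertices of any clique must share a bag in every tree decomposition; so some bag has ≥ 3 vertices and tw(G) ≥ 2. Combining the bounds, tw(G) = 2.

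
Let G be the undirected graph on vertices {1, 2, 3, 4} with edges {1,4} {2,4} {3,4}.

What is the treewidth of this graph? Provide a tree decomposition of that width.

The largest bag has 2 vertices, giving width 1; this decomposition certifies tw(G) ≤ 1. Any graph with an edge has treewidth ≥ 1, and G has the edge 4–1. Combining the bounds, tw(G) = 1.

Treewidth 1.
One optimal decomposition is:
Bags: B1 = {1, 4}  B2 = {2, 4}  B3 = {3, 4}
Tree: B1–B2, B2–B3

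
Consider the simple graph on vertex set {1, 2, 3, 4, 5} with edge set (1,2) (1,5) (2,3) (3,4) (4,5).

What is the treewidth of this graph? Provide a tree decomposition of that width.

The largest bag has 3 vertices, giving width 2; this decomposition certifies tw(G) ≤ 2. Since 4–5–1–2–3–4 is a cycle in G, G is not acyclic. Forests are exactly the graphs of treewidth ≤ 1, so tw(G) ≥ 2. Therefore the treewidth is 2.

Treewidth 2.
Bags: B1 = {1, 4, 5}  B2 = {1, 2, 4}  B3 = {2, 3, 4}
Tree: B1–B2, B2–B3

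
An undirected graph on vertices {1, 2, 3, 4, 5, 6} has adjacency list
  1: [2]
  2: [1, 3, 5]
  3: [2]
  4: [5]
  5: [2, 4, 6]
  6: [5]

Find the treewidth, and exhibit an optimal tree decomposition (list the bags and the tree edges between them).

The largest bag has 2 vertices, giving width 1; this decomposition certifies tw(G) ≤ 1. Any graph with an edge has treewidth ≥ 1, and G has the edge 1–2. The upper and lower bounds meet at 1, so that is the treewidth.

Treewidth 1.
One optimal decomposition is:
Bags: B1 = {1, 2}  B2 = {2, 5}  B3 = {4, 5}  B4 = {2, 3}  B5 = {5, 6}
Tree: B1–B2, B2–B3, B2–B4, B2–B5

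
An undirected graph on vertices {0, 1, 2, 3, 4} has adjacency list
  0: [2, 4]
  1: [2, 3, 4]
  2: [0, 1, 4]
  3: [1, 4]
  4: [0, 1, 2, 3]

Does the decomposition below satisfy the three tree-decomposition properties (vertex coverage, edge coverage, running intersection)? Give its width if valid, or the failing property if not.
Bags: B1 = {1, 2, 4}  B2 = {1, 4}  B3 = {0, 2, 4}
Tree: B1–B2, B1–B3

A tree decomposition must satisfy three properties: every vertex lies in some bag; for every edge, both endpoints lie together in some bag; and for every vertex, the bags containing it form a connected subtree. Here vertex 3 appears in no bag, so the decomposition is invalid.

No — vertex 3 appears in no bag.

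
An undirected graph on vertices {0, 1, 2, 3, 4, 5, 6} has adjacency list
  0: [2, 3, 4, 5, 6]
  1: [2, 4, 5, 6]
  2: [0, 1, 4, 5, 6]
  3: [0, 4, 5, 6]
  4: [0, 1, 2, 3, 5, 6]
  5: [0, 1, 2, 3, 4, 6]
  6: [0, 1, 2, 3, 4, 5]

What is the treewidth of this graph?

4

A width-4 tree decomposition is:
Bags: B1 = {0, 2, 4, 5, 6}  B2 = {1, 2, 4, 5, 6}  B3 = {0, 3, 4, 5, 6}
Tree: B1–B2, B1–B3
Each bag holds 5 vertices, so the decomposition has width 4, which upper-bounds the treewidth. On the other hand G contains the 5-clique {0, 2, 4, 5, 6}. A clique must lie in a single bag of any decomposition, so no decomposition can have width below 4. Hence tw(G) = 4 exactly.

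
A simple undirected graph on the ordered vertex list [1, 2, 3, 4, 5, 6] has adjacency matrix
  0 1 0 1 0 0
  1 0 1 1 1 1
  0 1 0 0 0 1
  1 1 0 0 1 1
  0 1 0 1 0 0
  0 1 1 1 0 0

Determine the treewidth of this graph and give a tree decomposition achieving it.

The largest bag has 3 vertices, giving width 2; this decomposition certifies tw(G) ≤ 2. For the lower bound, the 3 vertices {2, 3, 6} are pairwise adjacent, and any tree decomposition puts a clique entirely inside one bag — forcing width ≥ 2. Combining the bounds, tw(G) = 2.

Treewidth 2.
One optimal decomposition is:
Bags: B1 = {1, 2, 4}  B2 = {2, 4, 6}  B3 = {2, 4, 5}  B4 = {2, 3, 6}
Tree: B1–B2, B2–B3, B2–B4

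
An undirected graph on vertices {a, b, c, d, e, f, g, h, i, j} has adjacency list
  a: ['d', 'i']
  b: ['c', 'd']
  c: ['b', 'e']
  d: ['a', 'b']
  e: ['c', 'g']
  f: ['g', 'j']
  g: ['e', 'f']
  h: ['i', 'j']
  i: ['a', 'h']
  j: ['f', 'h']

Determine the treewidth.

2

A width-2 tree decomposition is:
Bags: B1 = {b, c, d}  B2 = {c, d, e}  B3 = {d, e, g}  B4 = {d, f, g}  B5 = {d, f, j}  B6 = {d, h, j}  B7 = {d, h, i}  B8 = {a, d, i}
Tree: B1–B2, B2–B3, B3–B4, B4–B5, B5–B6, B6–B7, B7–B8
Every bag has size at most 3, so the width is 3 − 1 = 2 and tw(G) ≤ 2. For the lower bound, G contains the cycle d–b–c–e–g–f–j–h–i–a–d, so G is not a forest; only forests have treewidth ≤ 1, hence tw(G) ≥ 2. Hence tw(G) = 2 exactly.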